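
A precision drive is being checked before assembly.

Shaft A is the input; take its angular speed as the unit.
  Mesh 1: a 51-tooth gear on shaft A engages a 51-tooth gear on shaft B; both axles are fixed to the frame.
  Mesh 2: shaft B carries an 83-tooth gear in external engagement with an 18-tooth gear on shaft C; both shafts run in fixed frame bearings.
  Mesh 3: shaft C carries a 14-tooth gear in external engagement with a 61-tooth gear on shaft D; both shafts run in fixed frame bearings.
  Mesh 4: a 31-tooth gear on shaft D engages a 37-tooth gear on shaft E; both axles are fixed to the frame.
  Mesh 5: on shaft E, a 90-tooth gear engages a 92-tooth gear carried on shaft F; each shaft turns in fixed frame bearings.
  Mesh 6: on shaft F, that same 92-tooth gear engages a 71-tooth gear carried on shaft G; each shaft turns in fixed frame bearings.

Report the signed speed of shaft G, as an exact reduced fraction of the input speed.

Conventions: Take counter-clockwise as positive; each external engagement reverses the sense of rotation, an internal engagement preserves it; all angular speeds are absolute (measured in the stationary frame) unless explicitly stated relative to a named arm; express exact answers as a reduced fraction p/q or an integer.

180110/160247

6-mesh fixed-axis compound train (all bearings frame-fixed)
mesh 1 [51T→51T]: |ω|/ω_in = 1×51/51 = 1, sense flips to −
mesh 2 [83T→18T]: |ω|/ω_in = 1×83/18 = 83/18, sense flips to +
mesh 3 [14T→61T]: |ω|/ω_in = (83/18)×14/61 = 581/549, sense flips to −
mesh 4 [31T→37T]: |ω|/ω_in = (581/549)×31/37 = 18011/20313, sense flips to +
mesh 5 [90T→92T]: |ω|/ω_in = (18011/20313)×90/92 = 90055/103822, sense flips to −
mesh 6 [92T→71T]: |ω|/ω_in = (90055/103822)×92/71 = 180110/160247, sense flips to +
signed output speed (× input speed) = 180110/160247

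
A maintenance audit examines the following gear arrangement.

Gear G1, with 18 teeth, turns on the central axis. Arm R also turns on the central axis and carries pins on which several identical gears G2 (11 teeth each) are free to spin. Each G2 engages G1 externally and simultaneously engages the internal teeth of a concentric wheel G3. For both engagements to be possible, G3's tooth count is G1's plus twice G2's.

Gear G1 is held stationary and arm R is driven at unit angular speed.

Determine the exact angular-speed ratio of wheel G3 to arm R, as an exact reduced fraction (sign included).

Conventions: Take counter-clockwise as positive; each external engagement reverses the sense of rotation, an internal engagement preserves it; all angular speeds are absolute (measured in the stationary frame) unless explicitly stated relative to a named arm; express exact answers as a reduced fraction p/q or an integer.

29/20

recognized (axles ride arm R): planetary set, 18/11/40 teeth
ring teeth: 18 + 2·11 = 40
18(ω_sun−ω_arm) = −40(ω_ring−ω_arm),  ω_sun = 0, ω_arm = 1
ω_ring = 1 − (18/40)(0−1) = 29/20
ω_out/ω_in = 29/20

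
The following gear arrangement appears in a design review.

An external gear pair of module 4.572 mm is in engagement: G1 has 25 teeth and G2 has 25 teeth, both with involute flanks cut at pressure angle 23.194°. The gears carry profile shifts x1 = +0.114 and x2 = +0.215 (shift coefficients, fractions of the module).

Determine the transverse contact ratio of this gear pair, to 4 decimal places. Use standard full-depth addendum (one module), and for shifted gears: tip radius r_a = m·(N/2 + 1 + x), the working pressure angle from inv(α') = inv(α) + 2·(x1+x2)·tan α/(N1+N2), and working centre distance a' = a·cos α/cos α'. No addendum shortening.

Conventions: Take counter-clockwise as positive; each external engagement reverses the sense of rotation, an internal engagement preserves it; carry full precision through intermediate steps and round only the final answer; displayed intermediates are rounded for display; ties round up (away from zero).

recognized (one external pair, fixed centres): single-mesh tooth geometry, m = 4.572, N1 = 25, N2 = 25
base radii: r_b1 = 52.530942, r_b2 = 52.530942
tip radii: r_a1 = 62.243208, r_a2 = 62.704980
inv(α') = inv(23.194°) + 2·(+0.114+0.215)·tan α/(25+25) = 0.02930368  ⇒  α' = 24.82157°
a' = a·cos α / cos α' = 114.3000·cos 23.194°/cos 24.82157° = 115.755430
action lengths: √(r_a1²−r_b1²) = 33.387379, √(r_a2²−r_b2²) = 34.240541
base pitch p_b = π·m·cos α = 13.202466
CR = (33.387379 + 34.240541 − 115.755430·sin 24.82157°)/13.202466 = 1.441739
contact ratio ≈ 1.4417

1.4417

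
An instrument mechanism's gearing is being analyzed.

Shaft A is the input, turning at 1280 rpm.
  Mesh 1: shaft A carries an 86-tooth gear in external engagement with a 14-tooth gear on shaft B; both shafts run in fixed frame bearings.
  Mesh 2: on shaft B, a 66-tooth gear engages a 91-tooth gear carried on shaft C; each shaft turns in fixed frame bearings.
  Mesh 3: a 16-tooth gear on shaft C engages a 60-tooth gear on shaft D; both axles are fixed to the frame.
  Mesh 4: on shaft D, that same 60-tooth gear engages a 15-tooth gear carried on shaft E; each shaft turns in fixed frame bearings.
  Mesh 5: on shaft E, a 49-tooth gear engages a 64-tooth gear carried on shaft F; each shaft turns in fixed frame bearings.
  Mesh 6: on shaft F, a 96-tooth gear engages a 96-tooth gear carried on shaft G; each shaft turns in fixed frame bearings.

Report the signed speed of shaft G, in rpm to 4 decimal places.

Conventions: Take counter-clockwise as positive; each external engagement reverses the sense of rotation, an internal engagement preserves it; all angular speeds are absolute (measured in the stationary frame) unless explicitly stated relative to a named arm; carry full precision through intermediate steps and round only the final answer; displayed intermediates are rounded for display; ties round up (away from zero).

6-mesh fixed-axis compound train (all bearings frame-fixed)
mesh 1 [86T→14T]: ω = 1280.0000×86/14 = 7862.8571 rpm, sense flips to −
mesh 2 [66T→91T]: ω = 7862.8571×66/91 = 5702.7316 rpm, sense flips to +
mesh 3 [16T→60T]: ω = 5702.7316×16/60 = 1520.7284 rpm, sense flips to −
mesh 4 [60T→15T]: ω = 1520.7284×60/15 = 6082.9137 rpm, sense flips to +
mesh 5 [49T→64T]: ω = 6082.9137×49/64 = 4657.2308 rpm, sense flips to −
mesh 6 [96T→96T]: ω = 4657.2308×96/96 = 4657.2308 rpm, sense flips to +
signed output speed = +4657.2308 rpm

+4657.2308 rpm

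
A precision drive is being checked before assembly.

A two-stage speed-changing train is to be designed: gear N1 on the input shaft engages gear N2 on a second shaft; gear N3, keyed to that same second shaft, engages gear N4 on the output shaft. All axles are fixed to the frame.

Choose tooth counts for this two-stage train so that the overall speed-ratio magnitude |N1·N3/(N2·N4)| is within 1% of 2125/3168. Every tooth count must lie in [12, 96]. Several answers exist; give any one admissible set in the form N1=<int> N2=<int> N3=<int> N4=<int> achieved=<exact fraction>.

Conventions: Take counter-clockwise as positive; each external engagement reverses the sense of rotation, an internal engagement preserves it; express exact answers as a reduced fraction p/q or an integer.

N1=25 N2=33 N3=85 N4=96 achieved=2125/3168

2-stage fixed-axis compound train for ratio 2125/3168
target = 2125/3168 in lowest terms: an exact hit needs N1·N3 = k·2125 and N2·N4 = k·3168 for one integer k, every count in [12, 96]; additionally prefer no 1:1 stage (N1 ≠ N2, N3 ≠ N4)
k = 1: N1·N3 = 2125 = 25·85, N2·N4 = 3168 = 33·96
achieved = 25·85/(33·96) = 2125/3168; |achieved − target| = 0 ≤ 85/12672 ✓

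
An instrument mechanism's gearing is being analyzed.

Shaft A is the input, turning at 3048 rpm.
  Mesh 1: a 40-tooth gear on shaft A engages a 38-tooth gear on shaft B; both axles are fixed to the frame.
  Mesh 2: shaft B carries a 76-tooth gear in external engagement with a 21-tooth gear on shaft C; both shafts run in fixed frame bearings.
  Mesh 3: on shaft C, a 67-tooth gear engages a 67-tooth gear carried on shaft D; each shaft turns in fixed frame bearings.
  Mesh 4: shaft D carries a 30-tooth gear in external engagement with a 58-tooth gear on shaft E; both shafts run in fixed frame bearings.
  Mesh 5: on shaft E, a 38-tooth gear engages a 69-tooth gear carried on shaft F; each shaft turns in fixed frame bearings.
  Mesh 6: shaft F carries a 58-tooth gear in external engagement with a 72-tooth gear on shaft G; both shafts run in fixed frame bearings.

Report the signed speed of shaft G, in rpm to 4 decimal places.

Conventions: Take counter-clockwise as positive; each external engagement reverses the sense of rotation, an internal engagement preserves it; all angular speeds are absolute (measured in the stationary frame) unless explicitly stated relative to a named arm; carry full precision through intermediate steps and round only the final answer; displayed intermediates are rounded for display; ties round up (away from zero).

+2664.4582 rpm

recognized (7 fixed axles, 6 meshes): fixed-axis compound train
mesh 1 [40T→38T]: ω = 3048.0000×40/38 = 3208.4211 rpm, sense flips to −
mesh 2 [76T→21T]: ω = 3208.4211×76/21 = 11611.4286 rpm, sense flips to +
mesh 3 [67T→67T]: ω = 11611.4286×67/67 = 11611.4286 rpm, sense flips to −
mesh 4 [30T→58T]: ω = 11611.4286×30/58 = 6005.9113 rpm, sense flips to +
mesh 5 [38T→69T]: ω = 6005.9113×38/69 = 3307.6033 rpm, sense flips to −
mesh 6 [58T→72T]: ω = 3307.6033×58/72 = 2664.4582 rpm, sense flips to +
signed output speed = +2664.4582 rpm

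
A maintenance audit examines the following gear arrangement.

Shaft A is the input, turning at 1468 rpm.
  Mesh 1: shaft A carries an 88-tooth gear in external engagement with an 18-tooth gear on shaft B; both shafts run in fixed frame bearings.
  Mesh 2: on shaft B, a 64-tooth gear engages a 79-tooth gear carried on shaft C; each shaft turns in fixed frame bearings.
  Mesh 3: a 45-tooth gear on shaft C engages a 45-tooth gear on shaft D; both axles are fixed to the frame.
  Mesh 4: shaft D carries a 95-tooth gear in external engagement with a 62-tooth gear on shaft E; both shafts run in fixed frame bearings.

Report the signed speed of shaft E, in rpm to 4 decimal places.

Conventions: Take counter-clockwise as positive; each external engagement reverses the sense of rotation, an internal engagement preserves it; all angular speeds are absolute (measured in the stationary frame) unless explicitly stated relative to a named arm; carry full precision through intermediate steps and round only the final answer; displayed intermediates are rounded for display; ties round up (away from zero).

+8908.8372 rpm

class = fixed-axis compound train [4 meshes; 4 ratios multiply, 4 sense flips]
mesh 1 [88T→18T]: ω = 1468.0000×88/18 = 7176.8889 rpm, sense flips to −
mesh 2 [64T→79T]: ω = 7176.8889×64/79 = 5814.1885 rpm, sense flips to +
mesh 3 [45T→45T]: ω = 5814.1885×45/45 = 5814.1885 rpm, sense flips to −
mesh 4 [95T→62T]: ω = 5814.1885×95/62 = 8908.8372 rpm, sense flips to +
signed output speed = +8908.8372 rpm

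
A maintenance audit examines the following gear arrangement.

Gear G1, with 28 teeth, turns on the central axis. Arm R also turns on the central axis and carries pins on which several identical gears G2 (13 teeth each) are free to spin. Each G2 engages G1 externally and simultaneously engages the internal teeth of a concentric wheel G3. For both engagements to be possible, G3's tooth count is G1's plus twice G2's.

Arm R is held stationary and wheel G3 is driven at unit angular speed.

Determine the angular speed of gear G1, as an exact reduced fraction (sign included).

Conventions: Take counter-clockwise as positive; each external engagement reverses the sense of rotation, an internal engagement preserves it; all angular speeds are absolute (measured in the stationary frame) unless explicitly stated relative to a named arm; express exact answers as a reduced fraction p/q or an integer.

-27/14

recognized (axles ride arm R): planetary set, 28/13/54 teeth
ring teeth: 28 + 2·13 = 54
28(ω_sun−ω_arm) = −54(ω_ring−ω_arm),  ω_arm = 0, ω_ring = 1
ω_sun = 0 − (54/28)(1−0) = -27/14
exact speed ratio = -27/14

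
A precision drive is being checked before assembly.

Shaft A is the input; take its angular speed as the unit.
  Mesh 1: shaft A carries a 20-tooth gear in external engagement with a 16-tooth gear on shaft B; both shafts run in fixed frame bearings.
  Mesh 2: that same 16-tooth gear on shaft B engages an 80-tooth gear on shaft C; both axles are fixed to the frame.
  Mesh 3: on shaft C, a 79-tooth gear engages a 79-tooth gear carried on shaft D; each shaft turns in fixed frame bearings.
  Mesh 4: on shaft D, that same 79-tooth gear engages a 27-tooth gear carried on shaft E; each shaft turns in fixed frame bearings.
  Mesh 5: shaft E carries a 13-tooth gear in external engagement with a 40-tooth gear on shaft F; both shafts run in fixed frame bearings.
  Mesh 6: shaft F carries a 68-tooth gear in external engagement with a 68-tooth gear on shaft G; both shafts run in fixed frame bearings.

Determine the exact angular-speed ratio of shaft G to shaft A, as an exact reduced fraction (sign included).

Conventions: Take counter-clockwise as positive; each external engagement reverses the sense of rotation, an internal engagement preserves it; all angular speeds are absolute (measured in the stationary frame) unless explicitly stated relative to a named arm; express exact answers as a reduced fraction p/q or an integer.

1027/4320

class = fixed-axis compound train [6 meshes; 6 ratios multiply, 6 sense flips]
mesh 1 [20T→16T]: running ratio 5/4, sense −
mesh 2 [16T→80T]: running ratio 1/4, sense +
mesh 3 [79T→79T]: running ratio 1/4, sense −
mesh 4 [79T→27T]: running ratio 79/108, sense +
mesh 5 [13T→40T]: running ratio 1027/4320, sense −
mesh 6 [68T→68T]: running ratio 1027/4320, sense +
ω_out/ω_in = 1027/4320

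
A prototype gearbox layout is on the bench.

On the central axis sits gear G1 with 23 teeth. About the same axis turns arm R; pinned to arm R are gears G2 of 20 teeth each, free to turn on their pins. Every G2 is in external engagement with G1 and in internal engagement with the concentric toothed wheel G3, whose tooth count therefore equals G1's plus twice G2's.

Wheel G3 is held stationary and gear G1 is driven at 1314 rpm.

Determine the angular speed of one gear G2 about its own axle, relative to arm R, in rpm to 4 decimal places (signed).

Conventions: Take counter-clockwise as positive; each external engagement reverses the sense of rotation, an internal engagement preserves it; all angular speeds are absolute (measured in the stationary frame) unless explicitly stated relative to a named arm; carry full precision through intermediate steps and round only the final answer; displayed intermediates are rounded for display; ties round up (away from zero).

planetary set (23T centre, 20T on arm, 63T internal) — Willis relation
normalise by the input: solve with ω_sun = 1, then scale by 1314 rpm
ring teeth: 23 + 2·20 = 63
23(ω_sun−ω_arm) = −63(ω_ring−ω_arm),  ω_ring = 0, ω_sun = 1
23(1−ω_arm) = −63(0−ω_arm)  ⇒  86·ω_arm = 23  ⇒  ω_arm = 23/86
sun–planet mesh: 23·(1−23/86) = −20·(ω_p−ω_arm)  ⇒  ω_p−ω_arm = -1449/1720
scale: ω_p−ω_arm = -1449/1720 × 1314 rpm = -1106.9686 rpm

-1106.9686 rpm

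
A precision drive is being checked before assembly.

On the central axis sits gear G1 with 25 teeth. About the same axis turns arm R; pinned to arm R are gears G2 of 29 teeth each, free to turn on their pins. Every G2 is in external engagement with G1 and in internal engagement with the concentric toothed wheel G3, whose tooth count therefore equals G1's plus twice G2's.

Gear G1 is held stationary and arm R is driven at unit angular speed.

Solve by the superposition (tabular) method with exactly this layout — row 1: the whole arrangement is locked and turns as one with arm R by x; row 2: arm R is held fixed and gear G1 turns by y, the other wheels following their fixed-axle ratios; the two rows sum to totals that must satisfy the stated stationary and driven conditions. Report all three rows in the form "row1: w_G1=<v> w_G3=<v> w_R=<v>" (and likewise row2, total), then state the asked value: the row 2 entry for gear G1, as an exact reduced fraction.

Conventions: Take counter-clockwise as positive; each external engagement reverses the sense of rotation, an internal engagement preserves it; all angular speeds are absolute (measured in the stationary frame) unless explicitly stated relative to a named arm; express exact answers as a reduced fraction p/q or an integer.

topology: planetary set — G1 25T / G2 29T / G3 83T, arm = carrier (Willis)
row 1 — lock + rotate with arm: ω_sun = ω_ring = ω_arm = x
superposition row 2 [arm held]: sun y, ring −(25/83)·y, arm 0
boundary: total ω_sun = x + y = 0 and total ω_arm = x = 1  ⇒  y = -1, x = 1
row 2 ring = −(25/83)·(-1) = 25/83
totals (row 1 + row 2): sun 1 + (-1) = 0, ring 1 + 25/83 = 108/83, arm 1 + 0 = 1
asked cell (row2, sun) = -1

row1: w_G1=1 w_G3=1 w_R=1
row2: w_G1=-1 w_G3=25/83 w_R=0
total: w_G1=0 w_G3=108/83 w_R=1
asked value: -1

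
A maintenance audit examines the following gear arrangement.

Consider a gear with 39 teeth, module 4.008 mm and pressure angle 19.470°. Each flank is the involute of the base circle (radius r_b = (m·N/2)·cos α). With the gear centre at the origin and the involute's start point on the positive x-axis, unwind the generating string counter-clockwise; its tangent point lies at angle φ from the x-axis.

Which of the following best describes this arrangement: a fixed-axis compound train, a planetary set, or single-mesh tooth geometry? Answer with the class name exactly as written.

single-mesh tooth geometry

recognized (one wheel, involute flank): single-mesh tooth geometry, m = 4.008, N = 39
classification: single-mesh tooth geometry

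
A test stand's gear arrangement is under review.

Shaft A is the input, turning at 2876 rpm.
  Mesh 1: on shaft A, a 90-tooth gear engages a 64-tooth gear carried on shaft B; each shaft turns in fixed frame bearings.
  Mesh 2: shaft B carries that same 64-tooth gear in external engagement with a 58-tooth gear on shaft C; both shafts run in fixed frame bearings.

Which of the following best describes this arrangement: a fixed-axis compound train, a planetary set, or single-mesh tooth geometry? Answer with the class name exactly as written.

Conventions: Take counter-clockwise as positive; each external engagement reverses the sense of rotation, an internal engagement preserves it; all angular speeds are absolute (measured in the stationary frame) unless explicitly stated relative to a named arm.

fixed-axis compound train

2-mesh fixed-axis compound train (all bearings frame-fixed)
classification: fixed-axis compound train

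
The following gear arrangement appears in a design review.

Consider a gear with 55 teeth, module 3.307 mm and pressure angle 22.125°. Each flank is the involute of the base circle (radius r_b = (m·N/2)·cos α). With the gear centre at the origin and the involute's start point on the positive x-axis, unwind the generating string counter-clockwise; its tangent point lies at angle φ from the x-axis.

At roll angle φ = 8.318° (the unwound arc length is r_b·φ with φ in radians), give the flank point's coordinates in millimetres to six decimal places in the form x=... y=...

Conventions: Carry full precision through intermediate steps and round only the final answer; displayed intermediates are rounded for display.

x=85.129013 y=0.085743

topology: single-mesh involute geometry — m = 3.307, N = 55
pitch radius r_p = m·N/2 = 3.307·55/2 = 90.942500
base radius r_b = r_p·cos α = 90.942500·cos 22.125° = 84.245893
roll angle φ = 8.318° = 0.14517649 rad
x = r_b·(cos φ + φ·sin φ) = 85.129013
y = r_b·(sin φ − φ·cos φ) = 0.085743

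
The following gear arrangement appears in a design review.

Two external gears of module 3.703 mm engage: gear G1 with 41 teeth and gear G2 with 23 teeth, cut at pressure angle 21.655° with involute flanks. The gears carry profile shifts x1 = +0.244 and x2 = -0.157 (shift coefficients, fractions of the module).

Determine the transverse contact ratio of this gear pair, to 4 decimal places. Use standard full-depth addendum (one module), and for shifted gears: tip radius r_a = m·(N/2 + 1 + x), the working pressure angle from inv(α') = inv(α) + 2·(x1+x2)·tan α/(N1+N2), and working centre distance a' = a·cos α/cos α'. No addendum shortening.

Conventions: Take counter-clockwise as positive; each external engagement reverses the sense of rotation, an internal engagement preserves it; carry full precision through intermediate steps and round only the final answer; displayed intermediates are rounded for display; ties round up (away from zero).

1.5790

class = single-mesh tooth geometry [involute pair 41T × 23T, m = 3.703]
base radii: r_b1 = 70.553870, r_b2 = 39.579000
tip radii: r_a1 = 80.518032, r_a2 = 45.706129
inv(α') = inv(21.655°) + 2·(+0.244-0.157)·tan α/(41+23) = 0.02016724  ⇒  α' = 22.03974°
a' = a·cos α / cos α' = 118.4960·cos 21.655°/cos 22.03974° = 118.815452
action lengths: √(r_a1²−r_b1²) = 38.798259, √(r_a2²−r_b2²) = 22.859417
base pitch p_b = π·m·cos α = 10.812269
CR = (38.798259 + 22.859417 − 118.815452·sin 22.03974°)/10.812269 = 1.578968
contact ratio ≈ 1.5790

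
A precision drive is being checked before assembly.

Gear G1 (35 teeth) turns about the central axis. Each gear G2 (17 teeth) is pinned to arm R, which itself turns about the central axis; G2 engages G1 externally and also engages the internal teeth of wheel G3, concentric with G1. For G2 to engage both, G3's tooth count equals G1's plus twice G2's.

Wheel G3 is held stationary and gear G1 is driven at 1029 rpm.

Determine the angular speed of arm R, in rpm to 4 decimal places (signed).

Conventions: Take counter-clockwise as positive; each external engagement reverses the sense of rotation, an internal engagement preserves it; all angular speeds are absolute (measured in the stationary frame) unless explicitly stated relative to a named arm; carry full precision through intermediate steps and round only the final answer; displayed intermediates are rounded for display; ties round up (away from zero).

planetary set (35T centre, 17T on arm, 69T internal) — Willis relation
normalise by the input: solve with ω_sun = 1, then scale by 1029 rpm
ring teeth: 35 + 2·17 = 69
35(ω_sun−ω_arm) = −69(ω_ring−ω_arm),  ω_ring = 0, ω_sun = 1
35(1−ω_arm) = −69(0−ω_arm)  ⇒  104·ω_arm = 35  ⇒  ω_arm = 35/104
scale: ω_arm = 35/104 × 1029 rpm = +346.2981 rpm

+346.2981 rpm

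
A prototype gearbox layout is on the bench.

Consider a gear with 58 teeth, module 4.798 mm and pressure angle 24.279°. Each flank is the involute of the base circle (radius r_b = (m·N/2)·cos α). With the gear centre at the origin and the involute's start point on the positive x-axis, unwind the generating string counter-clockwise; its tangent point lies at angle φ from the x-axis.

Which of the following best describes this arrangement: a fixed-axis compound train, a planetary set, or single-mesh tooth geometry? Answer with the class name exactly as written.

class = single-mesh tooth geometry [base-circle involute, m = 4.798, 58T]
classification: single-mesh tooth geometry

single-mesh tooth geometry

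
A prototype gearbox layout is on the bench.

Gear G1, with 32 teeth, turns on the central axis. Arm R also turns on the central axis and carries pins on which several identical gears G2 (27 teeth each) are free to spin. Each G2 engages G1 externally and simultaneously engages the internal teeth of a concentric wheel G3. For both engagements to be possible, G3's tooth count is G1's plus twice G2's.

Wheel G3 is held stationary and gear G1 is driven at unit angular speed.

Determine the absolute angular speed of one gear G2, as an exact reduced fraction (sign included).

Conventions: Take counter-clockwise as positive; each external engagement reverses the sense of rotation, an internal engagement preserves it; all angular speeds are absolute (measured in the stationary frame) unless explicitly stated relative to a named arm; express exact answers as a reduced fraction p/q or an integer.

recognized (axles ride arm R): planetary set, 32/27/86 teeth
ring teeth: 32 + 2·27 = 86
32(ω_sun−ω_arm) = −86(ω_ring−ω_arm),  ω_ring = 0, ω_sun = 1
32(1−ω_arm) = −86(0−ω_arm)  ⇒  118·ω_arm = 32  ⇒  ω_arm = 16/59
sun–planet mesh: 32·(1−16/59) = −27·(ω_p−ω_arm)  ⇒  ω_p−ω_arm = -1376/1593
ω_p = 16/59 − 1376/1593 = -16/27
exact speed ratio = -16/27

-16/27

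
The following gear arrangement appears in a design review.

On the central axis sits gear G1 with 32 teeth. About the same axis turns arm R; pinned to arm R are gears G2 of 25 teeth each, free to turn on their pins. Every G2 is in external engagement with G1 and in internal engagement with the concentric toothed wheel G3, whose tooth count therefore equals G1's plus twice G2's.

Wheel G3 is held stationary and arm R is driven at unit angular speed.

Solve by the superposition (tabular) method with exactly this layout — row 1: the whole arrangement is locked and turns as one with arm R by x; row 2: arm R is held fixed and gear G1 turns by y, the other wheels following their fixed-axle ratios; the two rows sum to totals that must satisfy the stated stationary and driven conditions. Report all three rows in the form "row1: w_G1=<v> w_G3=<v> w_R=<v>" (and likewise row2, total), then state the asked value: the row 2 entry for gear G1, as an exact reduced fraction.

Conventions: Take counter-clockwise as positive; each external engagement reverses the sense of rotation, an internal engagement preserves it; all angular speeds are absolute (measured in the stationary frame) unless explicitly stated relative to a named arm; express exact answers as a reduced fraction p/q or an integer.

row1: w_G1=1 w_G3=1 w_R=1
row2: w_G1=41/16 w_G3=-1 w_R=0
total: w_G1=57/16 w_G3=0 w_R=1
asked value: 41/16

topology: planetary set — G1 32T / G2 25T / G3 82T, arm = carrier (Willis)
superposition row 1 [locked train]: every member turns x
row 2: sun turns y, ring = −(32/82)·y, arm 0
boundary: total ω_ring = x − (32/82)·y = 0 and total ω_arm = x = 1  ⇒  y = 41/16, x = 1
row 2 ring = −(32/82)·41/16 = -1
totals (row 1 + row 2): sun 1 + 41/16 = 57/16, ring 1 + (-1) = 0, arm 1 + 0 = 1
asked cell (row2, sun) = 41/16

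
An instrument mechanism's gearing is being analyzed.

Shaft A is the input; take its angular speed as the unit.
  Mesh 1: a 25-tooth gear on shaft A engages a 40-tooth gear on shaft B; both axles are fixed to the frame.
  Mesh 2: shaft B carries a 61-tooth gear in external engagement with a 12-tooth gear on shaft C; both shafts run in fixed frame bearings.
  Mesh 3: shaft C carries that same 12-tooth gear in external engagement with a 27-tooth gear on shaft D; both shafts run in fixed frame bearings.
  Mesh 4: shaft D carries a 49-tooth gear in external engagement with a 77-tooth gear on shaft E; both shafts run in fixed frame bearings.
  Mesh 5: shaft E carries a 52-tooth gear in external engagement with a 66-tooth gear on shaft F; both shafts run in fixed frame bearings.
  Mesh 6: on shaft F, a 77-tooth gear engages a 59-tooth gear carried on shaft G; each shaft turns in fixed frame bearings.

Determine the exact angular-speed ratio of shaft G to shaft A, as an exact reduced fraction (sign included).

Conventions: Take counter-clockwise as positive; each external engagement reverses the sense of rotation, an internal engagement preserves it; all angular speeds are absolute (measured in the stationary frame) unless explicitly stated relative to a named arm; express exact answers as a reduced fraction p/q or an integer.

194285/210276

class = fixed-axis compound train [6 meshes; 6 ratios multiply, 6 sense flips]
mesh 1 [25T→40T]: running ratio 5/8, sense −
mesh 2 [61T→12T]: running ratio 305/96, sense +
mesh 3 [12T→27T]: running ratio 305/216, sense −
mesh 4 [49T→77T]: running ratio 2135/2376, sense +
mesh 5 [52T→66T]: running ratio 27755/39204, sense −
mesh 6 [77T→59T]: running ratio 194285/210276, sense +
ω_out/ω_in = 194285/210276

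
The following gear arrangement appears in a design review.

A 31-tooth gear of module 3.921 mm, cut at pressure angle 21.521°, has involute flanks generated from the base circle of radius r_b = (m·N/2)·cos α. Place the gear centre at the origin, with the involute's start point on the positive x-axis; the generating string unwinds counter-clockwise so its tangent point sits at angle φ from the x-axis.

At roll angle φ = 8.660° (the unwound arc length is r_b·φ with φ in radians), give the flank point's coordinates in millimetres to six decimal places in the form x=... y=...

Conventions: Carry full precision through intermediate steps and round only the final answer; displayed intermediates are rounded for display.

x=57.180551 y=0.064926

single-mesh involute tooth geometry (31T wheel at module 3.921)
pitch radius r_p = m·N/2 = 3.921·31/2 = 60.775500
base radius r_b = r_p·cos α = 60.775500·cos 21.521° = 56.538425
roll angle φ = 8.660° = 0.15114551 rad
x = r_b·(cos φ + φ·sin φ) = 57.180551
y = r_b·(sin φ − φ·cos φ) = 0.064926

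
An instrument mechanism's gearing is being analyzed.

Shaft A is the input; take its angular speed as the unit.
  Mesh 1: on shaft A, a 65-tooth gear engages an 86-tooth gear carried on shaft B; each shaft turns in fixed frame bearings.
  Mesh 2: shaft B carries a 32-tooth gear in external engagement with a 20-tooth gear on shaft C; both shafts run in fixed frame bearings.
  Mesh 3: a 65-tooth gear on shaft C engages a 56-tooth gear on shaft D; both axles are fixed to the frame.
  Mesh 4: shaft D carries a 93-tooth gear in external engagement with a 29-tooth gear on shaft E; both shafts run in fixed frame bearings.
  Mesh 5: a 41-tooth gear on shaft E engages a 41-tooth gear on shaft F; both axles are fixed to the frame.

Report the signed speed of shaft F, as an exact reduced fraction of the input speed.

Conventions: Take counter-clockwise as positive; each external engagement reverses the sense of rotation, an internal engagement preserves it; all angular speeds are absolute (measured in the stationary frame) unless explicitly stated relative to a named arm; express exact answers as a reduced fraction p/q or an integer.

5-mesh fixed-axis compound train (all bearings frame-fixed)
mesh 1 [65T→86T]: |ω|/ω_in = 1×65/86 = 65/86, sense flips to −
mesh 2 [32T→20T]: |ω|/ω_in = (65/86)×32/20 = 52/43, sense flips to +
mesh 3 [65T→56T]: |ω|/ω_in = (52/43)×65/56 = 845/602, sense flips to −
mesh 4 [93T→29T]: |ω|/ω_in = (845/602)×93/29 = 78585/17458, sense flips to +
mesh 5 [41T→41T]: |ω|/ω_in = (78585/17458)×41/41 = 78585/17458, sense flips to −
signed output speed (× input speed) = -78585/17458

-78585/17458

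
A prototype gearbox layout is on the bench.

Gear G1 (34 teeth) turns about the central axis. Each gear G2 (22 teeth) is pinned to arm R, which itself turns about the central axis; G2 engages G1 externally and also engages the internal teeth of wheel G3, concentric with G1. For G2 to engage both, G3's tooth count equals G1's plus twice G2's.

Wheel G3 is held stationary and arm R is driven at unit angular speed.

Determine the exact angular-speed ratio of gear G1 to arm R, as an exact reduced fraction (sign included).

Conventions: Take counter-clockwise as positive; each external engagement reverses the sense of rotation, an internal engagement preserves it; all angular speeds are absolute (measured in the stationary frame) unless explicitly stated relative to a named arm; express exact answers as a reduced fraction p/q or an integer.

topology: planetary set — G1 34T / G2 22T / G3 78T, arm = carrier (Willis)
ring teeth: 34 + 2·22 = 78
34(ω_sun−ω_arm) = −78(ω_ring−ω_arm),  ω_ring = 0, ω_arm = 1
ω_sun = 1 − (78/34)(0−1) = 56/17
ω_out/ω_in = 56/17

56/17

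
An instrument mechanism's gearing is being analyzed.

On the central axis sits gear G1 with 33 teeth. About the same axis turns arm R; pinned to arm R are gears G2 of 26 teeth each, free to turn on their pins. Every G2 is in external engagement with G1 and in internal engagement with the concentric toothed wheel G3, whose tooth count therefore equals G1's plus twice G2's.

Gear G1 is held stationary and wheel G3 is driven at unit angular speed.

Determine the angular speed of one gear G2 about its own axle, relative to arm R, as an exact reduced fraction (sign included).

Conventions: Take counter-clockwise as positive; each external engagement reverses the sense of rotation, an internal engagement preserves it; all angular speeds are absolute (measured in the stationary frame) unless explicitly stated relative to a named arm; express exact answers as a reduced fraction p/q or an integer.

class = planetary set [G3 = 33+2·26 = 85; Willis about the carrier]
ring teeth: 33 + 2·26 = 85
33(ω_sun−ω_arm) = −85(ω_ring−ω_arm),  ω_sun = 0, ω_ring = 1
33(0−ω_arm) = −85(1−ω_arm)  ⇒  118·ω_arm = 85  ⇒  ω_arm = 85/118
sun–planet mesh: 33·(0−85/118) = −26·(ω_p−ω_arm)  ⇒  ω_p−ω_arm = 2805/3068
exact speed ratio = 2805/3068

2805/3068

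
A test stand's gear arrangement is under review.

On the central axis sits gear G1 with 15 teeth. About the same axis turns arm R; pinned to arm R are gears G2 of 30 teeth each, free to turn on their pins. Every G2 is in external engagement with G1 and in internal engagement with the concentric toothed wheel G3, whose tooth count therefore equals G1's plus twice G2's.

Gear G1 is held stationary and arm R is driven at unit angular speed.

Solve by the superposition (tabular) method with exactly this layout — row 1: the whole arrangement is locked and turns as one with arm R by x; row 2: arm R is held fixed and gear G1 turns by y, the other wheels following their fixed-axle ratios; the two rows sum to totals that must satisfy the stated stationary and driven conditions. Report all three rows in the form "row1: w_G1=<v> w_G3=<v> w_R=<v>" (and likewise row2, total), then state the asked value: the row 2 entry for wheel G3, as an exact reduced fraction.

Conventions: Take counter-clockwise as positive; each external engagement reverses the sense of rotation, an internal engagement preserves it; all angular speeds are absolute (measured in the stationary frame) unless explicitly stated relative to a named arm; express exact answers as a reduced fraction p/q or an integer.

row1: w_G1=1 w_G3=1 w_R=1
row2: w_G1=-1 w_G3=1/5 w_R=0
total: w_G1=0 w_G3=6/5 w_R=1
asked value: 1/5

topology: planetary set — G1 15T / G2 30T / G3 75T, arm = carrier (Willis)
superposition row 1 [locked train]: every member turns x
superposition row 2 [arm held]: sun y, ring −(15/75)·y, arm 0
boundary: total ω_sun = x + y = 0 and total ω_arm = x = 1  ⇒  y = -1, x = 1
row 2 ring = −(15/75)·(-1) = 1/5
totals (row 1 + row 2): sun 1 + (-1) = 0, ring 1 + 1/5 = 6/5, arm 1 + 0 = 1
asked cell (row2, ring) = 1/5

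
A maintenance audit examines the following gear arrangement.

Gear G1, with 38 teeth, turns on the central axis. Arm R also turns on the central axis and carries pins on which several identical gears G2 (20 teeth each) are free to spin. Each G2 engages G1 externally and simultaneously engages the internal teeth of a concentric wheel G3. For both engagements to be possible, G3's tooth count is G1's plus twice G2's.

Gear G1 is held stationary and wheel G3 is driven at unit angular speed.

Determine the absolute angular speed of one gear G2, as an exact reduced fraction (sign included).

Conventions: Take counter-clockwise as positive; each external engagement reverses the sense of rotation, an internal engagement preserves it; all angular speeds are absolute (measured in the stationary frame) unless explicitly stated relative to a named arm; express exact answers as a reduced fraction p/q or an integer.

39/20

class = planetary set [G3 = 38+2·20 = 78; Willis about the carrier]
ring teeth: 38 + 2·20 = 78
38(ω_sun−ω_arm) = −78(ω_ring−ω_arm),  ω_sun = 0, ω_ring = 1
38(0−ω_arm) = −78(1−ω_arm)  ⇒  116·ω_arm = 78  ⇒  ω_arm = 39/58
sun–planet mesh: 38·(0−39/58) = −20·(ω_p−ω_arm)  ⇒  ω_p−ω_arm = 741/580
ω_p = 39/58 + 741/580 = 39/20
exact speed ratio = 39/20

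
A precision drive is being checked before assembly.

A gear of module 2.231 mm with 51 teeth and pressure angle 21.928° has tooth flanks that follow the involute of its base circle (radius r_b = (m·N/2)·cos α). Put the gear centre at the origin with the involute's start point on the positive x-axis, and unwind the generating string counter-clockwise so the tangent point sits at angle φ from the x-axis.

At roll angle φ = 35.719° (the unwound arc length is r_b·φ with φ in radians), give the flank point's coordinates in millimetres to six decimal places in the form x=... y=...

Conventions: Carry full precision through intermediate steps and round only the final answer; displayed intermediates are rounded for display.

x=62.054894 y=4.098840

recognized (one wheel, involute flank): single-mesh tooth geometry, m = 2.231, N = 51
pitch radius r_p = m·N/2 = 2.231·51/2 = 56.890500
base radius r_b = r_p·cos α = 56.890500·cos 21.928° = 52.774692
roll angle φ = 35.719° = 0.62341416 rad
x = r_b·(cos φ + φ·sin φ) = 62.054894
y = r_b·(sin φ − φ·cos φ) = 4.098840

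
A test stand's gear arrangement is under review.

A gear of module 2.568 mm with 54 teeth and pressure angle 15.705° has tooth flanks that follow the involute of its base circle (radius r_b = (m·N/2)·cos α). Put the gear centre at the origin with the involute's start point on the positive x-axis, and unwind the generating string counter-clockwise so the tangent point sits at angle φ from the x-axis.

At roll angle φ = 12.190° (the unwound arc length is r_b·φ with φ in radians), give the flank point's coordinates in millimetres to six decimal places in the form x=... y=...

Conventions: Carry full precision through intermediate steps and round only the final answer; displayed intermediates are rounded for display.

topology: single-mesh involute geometry — m = 2.568, N = 54
pitch radius r_p = m·N/2 = 2.568·54/2 = 69.336000
base radius r_b = r_p·cos α = 69.336000·cos 15.705° = 66.747557
roll angle φ = 12.190° = 0.21275564 rad
x = r_b·(cos φ + φ·sin φ) = 68.241168
y = r_b·(sin φ − φ·cos φ) = 0.213300

x=68.241168 y=0.213300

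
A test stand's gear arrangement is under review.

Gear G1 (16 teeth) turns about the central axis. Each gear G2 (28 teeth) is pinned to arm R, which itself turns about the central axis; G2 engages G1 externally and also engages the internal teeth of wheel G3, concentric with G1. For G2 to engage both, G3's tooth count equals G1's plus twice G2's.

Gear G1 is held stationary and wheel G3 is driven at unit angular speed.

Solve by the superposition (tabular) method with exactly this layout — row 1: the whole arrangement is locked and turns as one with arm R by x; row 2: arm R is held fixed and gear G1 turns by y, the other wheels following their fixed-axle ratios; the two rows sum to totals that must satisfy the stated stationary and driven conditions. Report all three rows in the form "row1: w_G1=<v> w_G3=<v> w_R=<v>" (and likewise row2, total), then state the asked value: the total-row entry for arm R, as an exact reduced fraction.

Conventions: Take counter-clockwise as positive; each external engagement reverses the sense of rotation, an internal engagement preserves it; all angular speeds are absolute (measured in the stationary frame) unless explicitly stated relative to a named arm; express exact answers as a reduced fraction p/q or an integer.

topology: planetary set — G1 16T / G2 28T / G3 72T, arm = carrier (Willis)
row 1: whole set turns with the arm by x
row 2: sun turns y, ring = −(16/72)·y, arm 0
boundary: total ω_sun = x + y = 0 and total ω_ring = x − (16/72)·y = 1  ⇒  y = -9/11, x = 9/11
row 2 ring = −(16/72)·(-9/11) = 2/11
totals (row 1 + row 2): sun 9/11 + (-9/11) = 0, ring 9/11 + 2/11 = 1, arm 9/11 + 0 = 9/11
asked cell (total, arm) = 9/11

row1: w_G1=9/11 w_G3=9/11 w_R=9/11
row2: w_G1=-9/11 w_G3=2/11 w_R=0
total: w_G1=0 w_G3=1 w_R=9/11
asked value: 9/11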